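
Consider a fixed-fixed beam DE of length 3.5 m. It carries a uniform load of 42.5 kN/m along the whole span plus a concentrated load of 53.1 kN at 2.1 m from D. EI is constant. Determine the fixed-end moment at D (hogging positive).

Take the two fixed-end moments M_D, M_E as redundants; the released structure is the simple span DE.
Simple-span end rotations at D and E under the given loads:
  at D: UDL 42.5: wL³/(24EI) = 75.92/EI
  at E: UDL 42.5: wL³/(24EI) = 75.92/EI
  at D: point load 53.1 at a = 2.1: Pab(L + b)/(6LEI) = 36.43/EI
  at E: point load 53.1 at a = 2.1: Pab(L + a)/(6LEI) = 41.63/EI
  θ_D0 = 112.4/EI,  θ_E0 = 117.6/EI
Flexibility coefficients: a unit moment at one end gives L/(3EI) there and L/(6EI) at the far end, so f₁₁ = f₂₂ = 1.167/EI and f₁₂ = f₂₁ = 0.5833/EI.
Compatibility — zero rotation at each built-in end:
  1.167 M_D + 0.5833 M_E = 112.4
  0.5833 M_D + 1.167 M_E = 117.6
Solving the pair gives M_D = 61.23 kN·m and M_E = 70.15 kN·m (hogging).

M_D = 61.23 kN·m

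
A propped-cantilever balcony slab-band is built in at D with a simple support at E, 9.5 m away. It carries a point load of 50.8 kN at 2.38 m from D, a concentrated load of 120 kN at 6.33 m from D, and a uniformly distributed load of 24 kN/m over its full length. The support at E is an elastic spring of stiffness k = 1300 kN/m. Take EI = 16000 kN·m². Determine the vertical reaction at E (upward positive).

R_E = 145.8 kN

Release the roller at E. Primary structure: cantilever fixed at D.
Primary-structure tip deflection at E by superposition:
  point load 50.8 at a = 2.38: Pa²(3L − a)/(6EI) = 1253/EI
  point load 120 at a = 6.33: Pa²(3L − a)/(6EI) = 17767/EI
  UDL 24: wL⁴/(8EI) = 24435/EI
  δ_0 = 43454/EI
Tip deflection under a unit load at E: L³/(3EI) = 285.8/EI.
With EI = 16000 kN·m²: δ_0 = 2.7159 m and δ_{EE} = 0.017862 m/kN.
Compatibility — the spring shortens by R_E/k under the reaction it provides: δ_0 − R_E·δ_{EE} = R_E/k. With 1/k = 0.000769 m/kN, R_E = δ_0 / (δ_{EE} + 1/k) = 2.7159 / (0.017862 + 0.000769) = 145.8 kN.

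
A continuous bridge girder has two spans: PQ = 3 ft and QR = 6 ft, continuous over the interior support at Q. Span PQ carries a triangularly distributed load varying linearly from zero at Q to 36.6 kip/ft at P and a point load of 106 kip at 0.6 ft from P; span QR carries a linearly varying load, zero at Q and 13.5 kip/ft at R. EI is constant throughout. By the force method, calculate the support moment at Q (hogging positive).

Insert a hinge at Q; M_Q is the redundant, and each span becomes simply supported.
End slopes at the hinge Q, treating each span as simply supported:
  span PQ: triangular load, peak 36.6: 7w₀L³/(360EI) = 19.21/EI
  span PQ: point load 106 at a = 0.6: Pab(L + a)/(6LEI) = 30.53/EI
  span QR: triangular load, peak 13.5: 7w₀L³/(360EI) = 56.7/EI
  relative rotation θ_0 = (49.74 + 56.7)/EI = 106.4/EI
A unit hogging moment at Q produces rotation L₁/(3EI) + L₂/(3EI) = 3/EI.
Compatibility: M_Q·(L₁+L₂)/(3EI) = θ_0, giving M_Q = 35.48 kip·ft (hogging).

M_Q = 35.48 kip·ft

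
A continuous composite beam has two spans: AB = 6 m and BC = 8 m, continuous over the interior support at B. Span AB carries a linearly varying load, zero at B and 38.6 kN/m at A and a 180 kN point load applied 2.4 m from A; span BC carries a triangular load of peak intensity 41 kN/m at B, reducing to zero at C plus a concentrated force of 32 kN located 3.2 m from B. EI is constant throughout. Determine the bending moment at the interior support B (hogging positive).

Insert a hinge at B; M_B is the redundant, and each span becomes simply supported.
Discontinuity in slope at B on the released structure — sum the simple-span end rotations:
  span AB: triangular load, peak 38.6: 7w₀L³/(360EI) = 162.1/EI
  span AB: point load 180 at a = 2.4: Pab(L + a)/(6LEI) = 362.9/EI
  span BC: triangular load, peak 41: w₀L³/(45EI) = 466.5/EI
  span BC: point load 32 at a = 3.2: Pab(L + b)/(6LEI) = 131.1/EI
  relative rotation θ_0 = (525 + 597.6)/EI = 1123/EI
A unit hogging moment at B produces rotation L₁/(3EI) + L₂/(3EI) = 4.667/EI.
Slope continuity at B: θ_0 = M_B·4.667/EI, so M_B = 1123/4.667 = 240.5 kN·m (hogging).

M_B = 240.5 kN·m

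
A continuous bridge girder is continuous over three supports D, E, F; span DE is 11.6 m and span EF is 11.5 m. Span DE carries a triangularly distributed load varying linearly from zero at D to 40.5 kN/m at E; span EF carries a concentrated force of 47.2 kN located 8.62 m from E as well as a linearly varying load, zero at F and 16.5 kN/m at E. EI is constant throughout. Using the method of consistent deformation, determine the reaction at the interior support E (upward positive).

R_E = 281.3 kN

Insert a hinge at E; M_E is the redundant, and each span becomes simply supported.
Discontinuity in slope at E on the released structure — sum the simple-span end rotations:
  span DE: triangular load, peak 40.5: w₀L³/(45EI) = 1405/EI
  span EF: point load 47.2 at a = 8.62: Pab(L + b)/(6LEI) = 244.2/EI
  span EF: triangular load, peak 16.5: w₀L³/(45EI) = 557.7/EI
  relative rotation θ_0 = (1405 + 801.9)/EI = 2207/EI
A unit hogging moment at E produces rotation L₁/(3EI) + L₂/(3EI) = 7.7/EI.
Slope continuity at E: θ_0 = M_E·7.7/EI, so M_E = 2207/7.7 = 286.6 kN·m (hogging).
Span DE, ΣM about D with M_E applied at E: R_E^{DE}·11.6 = 1817 + 286.6, so R_E^{DE} = 181.3 kN and R_D = 234.9 − 181.3 = 53.59 kN.
Span EF, ΣM about F: R_E^{EF}·11.5 = 863.3 + 286.6, so R_E^{EF} = 99.99 kN and R_F = 142.1 − 99.99 = 42.08 kN.
R_E = 181.3 + 99.99 = 281.3 kN.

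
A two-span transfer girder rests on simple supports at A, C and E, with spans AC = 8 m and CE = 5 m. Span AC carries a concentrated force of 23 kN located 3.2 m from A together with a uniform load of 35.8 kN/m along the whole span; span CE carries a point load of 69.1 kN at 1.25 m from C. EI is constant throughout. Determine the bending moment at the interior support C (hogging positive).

Insert a hinge at C; M_C is the redundant, and each span becomes simply supported.
End slopes at the hinge C, treating each span as simply supported:
  span AC: point load 23 at a = 3.2: Pab(L + a)/(6LEI) = 82.43/EI
  span AC: UDL 35.8: wL³/(24EI) = 763.7/EI
  span CE: point load 69.1 at a = 1.25: Pab(L + b)/(6LEI) = 94.47/EI
  relative rotation θ_0 = (846.2 + 94.47)/EI = 940.6/EI
A unit hogging moment at C produces rotation L₁/(3EI) + L₂/(3EI) = 4.333/EI.
Slope continuity at C: θ_0 = M_C·4.333/EI, so M_C = 940.6/4.333 = 217.1 kN·m (hogging).

M_C = 217.1 kN·m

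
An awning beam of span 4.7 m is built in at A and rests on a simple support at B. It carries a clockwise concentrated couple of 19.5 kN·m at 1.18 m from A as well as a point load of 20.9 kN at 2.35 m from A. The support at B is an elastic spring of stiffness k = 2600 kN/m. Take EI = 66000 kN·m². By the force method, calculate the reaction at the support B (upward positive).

R_B = 5.344 kN

Choose R_B as the redundant. The primary structure is the cantilever fixed at A.
Deflection at B on the released cantilever, summing each load's contribution:
  clockwise couple 19.5 at a = 1.18: M₀a(2L − a)/(2EI) = 94.57/EI
  point load 20.9 at a = 2.35: Pa²(3L − a)/(6EI) = 226/EI
  δ_0 = 320.6/EI
Flexibility coefficient — unit upward force at B: δ_{BB} = L³/(3EI) = 34.61/EI.
With EI = 66000 kN·m²: δ_0 = 0.004858 m and δ_{BB} = 0.000524 m/kN.
Compatibility — the spring shortens by R_B/k under the reaction it provides: δ_0 − R_B·δ_{BB} = R_B/k. With 1/k = 0.000385 m/kN, R_B = δ_0 / (δ_{BB} + 1/k) = 0.004858 / (0.000524 + 0.000385) = 5.344 kN.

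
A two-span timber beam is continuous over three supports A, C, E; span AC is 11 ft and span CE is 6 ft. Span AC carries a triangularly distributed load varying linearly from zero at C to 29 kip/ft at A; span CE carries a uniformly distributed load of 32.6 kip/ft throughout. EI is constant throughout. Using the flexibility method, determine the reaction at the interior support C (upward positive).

Insert a hinge at C; M_C is the redundant, and each span becomes simply supported.
Discontinuity in slope at C on the released structure — sum the simple-span end rotations:
  span AC: triangular load, peak 29: 7w₀L³/(360EI) = 750.5/EI
  span CE: UDL 32.6: wL³/(24EI) = 293.4/EI
  relative rotation θ_0 = (750.5 + 293.4)/EI = 1044/EI
A unit hogging moment at C produces rotation L₁/(3EI) + L₂/(3EI) = 5.667/EI.
Slope continuity at C: θ_0 = M_C·5.667/EI, so M_C = 1044/5.667 = 184.2 kip·ft (hogging).
Span AC, ΣM about A with M_C applied at C: R_C^{AC}·11 = 584.8 + 184.2, so R_C^{AC} = 69.91 kip and R_A = 159.5 − 69.91 = 89.59 kip.
Span CE, ΣM about E: R_C^{CE}·6 = 586.8 + 184.2, so R_C^{CE} = 128.5 kip and R_E = 195.6 − 128.5 = 67.1 kip.
R_C = 69.91 + 128.5 = 198.4 kip.

R_C = 198.4 kip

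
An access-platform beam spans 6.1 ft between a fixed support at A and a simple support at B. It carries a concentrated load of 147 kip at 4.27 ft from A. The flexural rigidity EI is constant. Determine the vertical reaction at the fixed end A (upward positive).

Choose R_B as the redundant. The primary structure is the cantilever fixed at A.
Deflection at B on the released cantilever, summing each load's contribution:
  point load 147 at a = 4.27: Pa²(3L − a)/(6EI) = 6267/EI
Flexibility coefficient — unit upward force at B: δ_{BB} = L³/(3EI) = 75.66/EI.
The prop prevents deflection at B: R_B = δ_0/δ_{BB} = 6267/75.66 = 82.83 kip.
Vertical equilibrium: R_A = ΣP − R_B = 147 − 82.83 = 64.17 kip.

R_A = 64.17 kip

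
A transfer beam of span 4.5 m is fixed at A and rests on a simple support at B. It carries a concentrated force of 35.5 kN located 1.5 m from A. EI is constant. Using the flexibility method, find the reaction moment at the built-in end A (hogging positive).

Choose R_B as the redundant. The primary structure is the cantilever fixed at A.
Downward deflection at the released point B due to the loads:
  point load 35.5 at a = 1.5: Pa²(3L − a)/(6EI) = 159.8/EI
Flexibility coefficient — unit upward force at B: δ_{BB} = L³/(3EI) = 30.38/EI.
Compatibility at B: δ_0 − R_B·δ_{BB} = 0, so R_B = 159.8/30.38 = 5.259 kN.
Moment equilibrium about A: M_A = Σ(load moments about A) − R_B·L = 53.25 − 5.259×4.5 = 29.58 kN·m.

M_A = 29.58 kN·m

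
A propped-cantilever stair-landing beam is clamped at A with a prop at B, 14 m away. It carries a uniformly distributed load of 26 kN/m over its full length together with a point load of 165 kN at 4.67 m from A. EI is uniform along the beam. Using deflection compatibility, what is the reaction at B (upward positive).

Release the roller at B. Primary structure: cantilever fixed at A.
Deflection at B on the released cantilever, summing each load's contribution:
  UDL 26: wL⁴/(8EI) = 124852/EI
  point load 165 at a = 4.67: Pa²(3L − a)/(6EI) = 22388/EI
  δ_0 = 147240/EI
Tip deflection under a unit load at B: L³/(3EI) = 914.7/EI.
The prop prevents deflection at B: R_B = δ_0/δ_{BB} = 147240/914.7 = 161 kN.

R_B = 161 kN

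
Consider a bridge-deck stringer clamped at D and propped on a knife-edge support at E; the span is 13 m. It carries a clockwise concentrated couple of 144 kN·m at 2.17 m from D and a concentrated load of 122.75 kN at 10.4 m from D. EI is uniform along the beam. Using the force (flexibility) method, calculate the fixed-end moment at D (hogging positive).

M_D = 231.1 kN·m

Release the roller at E. Primary structure: cantilever fixed at D.
Deflection at E on the released cantilever, summing each load's contribution:
  clockwise couple 144 at a = 2.17: M₀a(2L − a)/(2EI) = 3723/EI
  point load 122.75 at a = 10.4: Pa²(3L − a)/(6EI) = 63285/EI
  δ_0 = 67009/EI
Tip deflection under a unit load at E: L³/(3EI) = 732.3/EI.
The prop prevents deflection at E: R_E = δ_0/δ_{EE} = 67009/732.3 = 91.5 kN.
Moment equilibrium about D: M_D = Σ(load moments about D) − R_E·L = 1421 − 91.5×13 = 231.1 kN·m.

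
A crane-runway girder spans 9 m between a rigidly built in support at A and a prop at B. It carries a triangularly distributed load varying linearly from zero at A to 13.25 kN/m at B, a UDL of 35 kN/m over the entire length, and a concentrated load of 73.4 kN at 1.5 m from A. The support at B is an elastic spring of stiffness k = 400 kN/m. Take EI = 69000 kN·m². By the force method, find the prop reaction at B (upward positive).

Remove the prop at B; the released (primary) structure is a cantilever built in at A.
Deflection at B on the released cantilever, summing each load's contribution:
  triangular load, peak 13.25 at the free end: 11w₀L⁴/(120EI) = 7969/EI
  UDL 35: wL⁴/(8EI) = 28704/EI
  point load 73.4 at a = 1.5: Pa²(3L − a)/(6EI) = 701.9/EI
  δ_0 = 37375/EI
Tip deflection under a unit load at B: L³/(3EI) = 243/EI.
With EI = 69000 kN·m²: δ_0 = 0.54167 m and δ_{BB} = 0.003522 m/kN.
Compatibility — the spring shortens by R_B/k under the reaction it provides: δ_0 − R_B·δ_{BB} = R_B/k. With 1/k = 0.0025 m/kN, R_B = δ_0 / (δ_{BB} + 1/k) = 0.54167 / (0.003522 + 0.0025) = 89.95 kN.

R_B = 89.95 kN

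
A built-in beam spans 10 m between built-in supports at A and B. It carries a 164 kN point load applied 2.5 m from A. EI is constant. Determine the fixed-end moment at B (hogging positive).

Take the two fixed-end moments M_A, M_B as redundants; the released structure is the simple span AB.
Simple-span end rotations at A and B under the given loads:
  at A: point load 164 at a = 2.5: Pab(L + b)/(6LEI) = 896.9/EI
  at B: point load 164 at a = 2.5: Pab(L + a)/(6LEI) = 640.6/EI
  θ_A0 = 896.9/EI,  θ_B0 = 640.6/EI
Flexibility coefficients: a unit moment at one end gives L/(3EI) there and L/(6EI) at the far end, so f₁₁ = f₂₂ = 3.333/EI and f₁₂ = f₂₁ = 1.667/EI.
Compatibility — zero rotation at each built-in end:
  3.333 M_A + 1.667 M_B = 896.9
  1.667 M_A + 3.333 M_B = 640.6
Solving the pair gives M_A = 230.6 kN·m and M_B = 76.88 kN·m (hogging).

M_B = 76.88 kN·m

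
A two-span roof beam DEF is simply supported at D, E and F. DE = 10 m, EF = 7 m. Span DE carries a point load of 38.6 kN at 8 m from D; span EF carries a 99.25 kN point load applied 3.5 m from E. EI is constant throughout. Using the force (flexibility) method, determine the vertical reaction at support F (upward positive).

R_F = 37.29 kN

Release continuity at E by inserting a hinge; the redundant is the internal moment M_E. The primary structure is two simply-supported spans DE and EF.
Rotations at E on the released spans (each span's end-slope, ×1/EI):
  span DE: point load 38.6 at a = 8: Pab(L + a)/(6LEI) = 185.3/EI
  span EF: point load 99.25 at a = 3.5: Pab(L + b)/(6LEI) = 304/EI
  relative rotation θ_0 = (185.3 + 304)/EI = 489.2/EI
A unit hogging moment at E produces rotation L₁/(3EI) + L₂/(3EI) = 5.667/EI.
Slope continuity at E: θ_0 = M_E·5.667/EI, so M_E = 489.2/5.667 = 86.34 kN·m (hogging).
Span EF, ΣM about F: R_E^{EF}·7 = 347.4 + 86.34, so R_E^{EF} = 61.96 kN and R_F = 99.25 − 61.96 = 37.29 kN.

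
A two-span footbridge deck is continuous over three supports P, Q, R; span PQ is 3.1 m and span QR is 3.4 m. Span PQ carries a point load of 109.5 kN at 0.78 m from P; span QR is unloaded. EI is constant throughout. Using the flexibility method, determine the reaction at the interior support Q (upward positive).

R_Q = 39.32 kN

Release continuity at Q by inserting a hinge; the redundant is the internal moment M_Q. The primary structure is two simply-supported spans PQ and QR.
Rotations at Q on the released spans (each span's end-slope, ×1/EI):
  span PQ: point load 109.5 at a = 0.78: Pab(L + a)/(6LEI) = 41.33/EI
  relative rotation θ_0 = (41.33 + 0)/EI = 41.33/EI
A unit hogging moment at Q produces rotation L₁/(3EI) + L₂/(3EI) = 2.167/EI.
Slope continuity at Q: θ_0 = M_Q·2.167/EI, so M_Q = 41.33/2.167 = 19.08 kN·m (hogging).
Span PQ, ΣM about P with M_Q applied at Q: R_Q^{PQ}·3.1 = 85.41 + 19.08, so R_Q^{PQ} = 33.71 kN and R_P = 109.5 − 33.71 = 75.79 kN.
Span QR, ΣM about R: R_Q^{QR}·3.4 = 0 + 19.08, so R_Q^{QR} = 5.611 kN and R_R = 0 − 5.611 = -5.611 kN.
R_Q = 33.71 + 5.611 = 39.32 kN.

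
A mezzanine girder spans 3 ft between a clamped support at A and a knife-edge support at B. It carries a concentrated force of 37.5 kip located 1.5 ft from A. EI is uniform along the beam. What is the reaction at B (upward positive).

Take the reaction at B as the redundant and release it; the primary structure is a cantilever fixed at A.
Free-end deflection of the primary structure under the applied loading (downward +):
  point load 37.5 at a = 1.5: Pa²(3L − a)/(6EI) = 105.5/EI
Flexibility coefficient — unit upward force at B: δ_{BB} = L³/(3EI) = 9/EI.
Compatibility at B: δ_0 − R_B·δ_{BB} = 0, so R_B = 105.5/9 = 11.72 kip.

R_B = 11.72 kip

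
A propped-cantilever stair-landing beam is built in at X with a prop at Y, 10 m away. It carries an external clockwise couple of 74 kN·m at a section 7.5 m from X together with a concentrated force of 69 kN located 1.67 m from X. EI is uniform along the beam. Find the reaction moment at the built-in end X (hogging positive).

Remove the prop at Y; the released (primary) structure is a cantilever built in at X.
Free-end deflection of the primary structure under the applied loading (downward +):
  clockwise couple 74 at a = 7.5: M₀a(2L − a)/(2EI) = 3469/EI
  point load 69 at a = 1.67: Pa²(3L − a)/(6EI) = 908.6/EI
  δ_0 = 4377/EI
Tip deflection under a unit load at Y: L³/(3EI) = 333.3/EI.
Compatibility at Y: δ_0 − R_Y·δ_{YY} = 0, so R_Y = 4377/333.3 = 13.13 kN.
Moment equilibrium about X: M_X = Σ(load moments about X) − R_Y·L = 189.2 − 13.13×10 = 57.91 kN·m.

M_X = 57.91 kN·m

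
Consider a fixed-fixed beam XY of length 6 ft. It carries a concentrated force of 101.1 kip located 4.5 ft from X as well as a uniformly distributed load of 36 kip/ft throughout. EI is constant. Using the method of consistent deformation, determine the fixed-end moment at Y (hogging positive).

M_Y = 193.3 kip·ft

Release both end moments; the primary structure is a simply-supported span XY with redundants M_X and M_Y.
Simple-span end rotations at X and Y under the given loads:
  at X: point load 101.1 at a = 4.5: Pab(L + b)/(6LEI) = 142.2/EI
  at Y: point load 101.1 at a = 4.5: Pab(L + a)/(6LEI) = 199/EI
  at X: UDL 36: wL³/(24EI) = 324/EI
  at Y: UDL 36: wL³/(24EI) = 324/EI
  θ_X0 = 466.2/EI,  θ_Y0 = 523/EI
Flexibility coefficients: a unit moment at one end gives L/(3EI) there and L/(6EI) at the far end, so f₁₁ = f₂₂ = 2/EI and f₁₂ = f₂₁ = 1/EI.
Compatibility — zero rotation at each built-in end:
  2 M_X + 1 M_Y = 466.2
  1 M_X + 2 M_Y = 523
Solving the pair gives M_X = 136.4 kip·ft and M_Y = 193.3 kip·ft (hogging).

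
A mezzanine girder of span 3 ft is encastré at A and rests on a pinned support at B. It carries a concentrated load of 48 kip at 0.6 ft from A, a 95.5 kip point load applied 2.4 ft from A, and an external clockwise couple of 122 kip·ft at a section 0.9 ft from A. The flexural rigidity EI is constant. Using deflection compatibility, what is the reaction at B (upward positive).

R_B = 101 kip

Take the reaction at B as the redundant and release it; the primary structure is a cantilever fixed at A.
Primary-structure tip deflection at B by superposition:
  point load 48 at a = 0.6: Pa²(3L − a)/(6EI) = 24.19/EI
  point load 95.5 at a = 2.4: Pa²(3L − a)/(6EI) = 605.1/EI
  clockwise couple 122 at a = 0.9: M₀a(2L − a)/(2EI) = 280/EI
  δ_0 = 909.3/EI
Tip deflection under a unit load at B: L³/(3EI) = 9/EI.
The prop prevents deflection at B: R_B = δ_0/δ_{BB} = 909.3/9 = 101 kip.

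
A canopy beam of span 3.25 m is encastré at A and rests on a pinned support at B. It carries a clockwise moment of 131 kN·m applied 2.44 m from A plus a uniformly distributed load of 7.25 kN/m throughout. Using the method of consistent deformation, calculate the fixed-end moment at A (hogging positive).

Remove the prop at B; the released (primary) structure is a cantilever built in at A.
Free-end deflection of the primary structure under the applied loading (downward +):
  clockwise couple 131 at a = 2.44: M₀a(2L − a)/(2EI) = 648.9/EI
  UDL 7.25: wL⁴/(8EI) = 101.1/EI
  δ_0 = 750/EI
Tip deflection under a unit load at B: L³/(3EI) = 11.44/EI.
Compatibility at B: δ_0 − R_B·δ_{BB} = 0, so R_B = 750/11.44 = 65.54 kN.
Moment equilibrium about A: M_A = Σ(load moments about A) − R_B·L = 169.3 − 65.54×3.25 = -43.72 kN·m.

M_A = -43.72 kN·m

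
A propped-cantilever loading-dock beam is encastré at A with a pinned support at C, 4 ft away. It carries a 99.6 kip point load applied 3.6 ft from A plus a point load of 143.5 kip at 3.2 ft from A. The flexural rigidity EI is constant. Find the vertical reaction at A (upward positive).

R_A = 57.37 kip

Remove the prop at C; the released (primary) structure is a cantilever built in at A.
Downward deflection at the released point C due to the loads:
  point load 99.6 at a = 3.6: Pa²(3L − a)/(6EI) = 1807/EI
  point load 143.5 at a = 3.2: Pa²(3L − a)/(6EI) = 2155/EI
  δ_0 = 3962/EI
Flexibility coefficient — unit upward force at C: δ_{CC} = L³/(3EI) = 21.33/EI.
The prop prevents deflection at C: R_C = δ_0/δ_{CC} = 3962/21.33 = 185.7 kip.
Vertical equilibrium: R_A = ΣP − R_C = 243.1 − 185.7 = 57.37 kip.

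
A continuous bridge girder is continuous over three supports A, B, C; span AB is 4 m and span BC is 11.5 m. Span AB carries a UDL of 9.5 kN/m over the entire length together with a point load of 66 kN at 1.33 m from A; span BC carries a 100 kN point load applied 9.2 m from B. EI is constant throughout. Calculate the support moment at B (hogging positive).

Take M_B as the redundant. Released structure: two simple spans AB and BC with a hinge at B.
Rotations at B on the released spans (each span's end-slope, ×1/EI):
  span AB: UDL 9.5: wL³/(24EI) = 25.33/EI
  span AB: point load 66 at a = 1.33: Pab(L + a)/(6LEI) = 52.05/EI
  span BC: point load 100 at a = 9.2: Pab(L + b)/(6LEI) = 423.2/EI
  relative rotation θ_0 = (77.38 + 423.2)/EI = 500.6/EI
A unit hogging moment at B produces rotation L₁/(3EI) + L₂/(3EI) = 5.167/EI.
Slope continuity at B: θ_0 = M_B·5.167/EI, so M_B = 500.6/5.167 = 96.89 kN·m (hogging).

M_B = 96.89 kN·m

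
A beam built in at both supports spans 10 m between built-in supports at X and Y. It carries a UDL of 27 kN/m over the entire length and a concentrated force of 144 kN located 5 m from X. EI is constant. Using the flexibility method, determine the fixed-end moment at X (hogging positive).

Take the two fixed-end moments M_X, M_Y as redundants; the released structure is the simple span XY.
Simple-span end rotations at X and Y under the given loads:
  at X: UDL 27: wL³/(24EI) = 1125/EI
  at Y: UDL 27: wL³/(24EI) = 1125/EI
  at X: point load 144 at a = 5: Pab(L + b)/(6LEI) = 900/EI
  at Y: point load 144 at a = 5: Pab(L + a)/(6LEI) = 900/EI
  θ_X0 = 2025/EI,  θ_Y0 = 2025/EI
Flexibility coefficients: a unit moment at one end gives L/(3EI) there and L/(6EI) at the far end, so f₁₁ = f₂₂ = 3.333/EI and f₁₂ = f₂₁ = 1.667/EI.
Compatibility — zero rotation at each built-in end:
  3.333 M_X + 1.667 M_Y = 2025
  1.667 M_X + 3.333 M_Y = 2025
Solving the pair gives M_X = 405 kN·m and M_Y = 405 kN·m (hogging).

M_X = 405 kN·m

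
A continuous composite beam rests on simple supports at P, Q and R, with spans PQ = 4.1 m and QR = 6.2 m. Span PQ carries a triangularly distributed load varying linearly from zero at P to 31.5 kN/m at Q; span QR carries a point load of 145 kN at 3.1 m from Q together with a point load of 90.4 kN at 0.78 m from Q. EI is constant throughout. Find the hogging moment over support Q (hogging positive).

Release continuity at Q by inserting a hinge; the redundant is the internal moment M_Q. The primary structure is two simply-supported spans PQ and QR.
Discontinuity in slope at Q on the released structure — sum the simple-span end rotations:
  span PQ: triangular load, peak 31.5: w₀L³/(45EI) = 48.24/EI
  span QR: point load 145 at a = 3.1: Pab(L + b)/(6LEI) = 348.4/EI
  span QR: point load 90.4 at a = 0.78: Pab(L + b)/(6LEI) = 119.4/EI
  relative rotation θ_0 = (48.24 + 467.7)/EI = 516/EI
A unit hogging moment at Q produces rotation L₁/(3EI) + L₂/(3EI) = 3.433/EI.
Slope continuity at Q: θ_0 = M_Q·3.433/EI, so M_Q = 516/3.433 = 150.3 kN·m (hogging).

M_Q = 150.3 kN·m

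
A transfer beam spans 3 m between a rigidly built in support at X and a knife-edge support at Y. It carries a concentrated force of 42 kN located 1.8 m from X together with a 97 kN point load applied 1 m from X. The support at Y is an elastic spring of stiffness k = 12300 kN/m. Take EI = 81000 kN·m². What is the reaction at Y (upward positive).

Remove the prop at Y; the released (primary) structure is a cantilever built in at X.
Deflection at Y on the released cantilever, summing each load's contribution:
  point load 42 at a = 1.8: Pa²(3L − a)/(6EI) = 163.3/EI
  point load 97 at a = 1: Pa²(3L − a)/(6EI) = 129.3/EI
  δ_0 = 292.6/EI
Tip deflection under a unit load at Y: L³/(3EI) = 9/EI.
With EI = 81000 kN·m²: δ_0 = 0.003613 m and δ_{YY} = 0.000111 m/kN.
Compatibility — the spring shortens by R_Y/k under the reaction it provides: δ_0 − R_Y·δ_{YY} = R_Y/k. With 1/k = 0.000081 m/kN, R_Y = δ_0 / (δ_{YY} + 1/k) = 0.003613 / (0.000111 + 0.000081) = 18.78 kN.

R_Y = 18.78 kN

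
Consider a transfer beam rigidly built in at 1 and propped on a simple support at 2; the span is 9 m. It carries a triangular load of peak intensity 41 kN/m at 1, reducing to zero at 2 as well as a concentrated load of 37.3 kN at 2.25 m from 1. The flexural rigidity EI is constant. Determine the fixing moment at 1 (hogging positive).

Release the roller at 2. Primary structure: cantilever fixed at 1.
Downward deflection at the released point 2 due to the loads:
  triangular load, peak 41 at the fixed end: w₀L⁴/(30EI) = 8967/EI
  point load 37.3 at a = 2.25: Pa²(3L − a)/(6EI) = 778.9/EI
  δ_0 = 9746/EI
Flexibility coefficient — unit upward force at 2: δ_{22} = L³/(3EI) = 243/EI.
Compatibility at 2: δ_0 − R_2·δ_{22} = 0, so R_2 = 9746/243 = 40.11 kN.
Moment equilibrium about 1: M_1 = Σ(load moments about 1) − R_2·L = 637.4 − 40.11×9 = 276.5 kN·m.

M_1 = 276.5 kN·m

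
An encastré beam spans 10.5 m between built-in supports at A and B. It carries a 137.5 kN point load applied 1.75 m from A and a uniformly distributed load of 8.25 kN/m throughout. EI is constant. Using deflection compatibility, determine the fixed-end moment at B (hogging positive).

Release both end moments; the primary structure is a simply-supported span AB with redundants M_A and M_B.
On the primary (simply-supported) span, the end slopes from the loading are:
  at A: point load 137.5 at a = 1.75: Pab(L + b)/(6LEI) = 643.3/EI
  at B: point load 137.5 at a = 1.75: Pab(L + a)/(6LEI) = 409.4/EI
  at A: UDL 8.25: wL³/(24EI) = 397.9/EI
  at B: UDL 8.25: wL³/(24EI) = 397.9/EI
  θ_A0 = 1041/EI,  θ_B0 = 807.3/EI
Flexibility coefficients: a unit moment at one end gives L/(3EI) there and L/(6EI) at the far end, so f₁₁ = f₂₂ = 3.5/EI and f₁₂ = f₂₁ = 1.75/EI.
Compatibility — zero rotation at each built-in end:
  3.5 M_A + 1.75 M_B = 1041
  1.75 M_A + 3.5 M_B = 807.3
Solving the pair gives M_A = 242.9 kN·m and M_B = 109.2 kN·m (hogging).

M_B = 109.2 kN·m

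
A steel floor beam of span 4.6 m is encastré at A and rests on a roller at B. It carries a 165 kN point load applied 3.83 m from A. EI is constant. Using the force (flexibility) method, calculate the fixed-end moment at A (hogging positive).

Remove the prop at B; the released (primary) structure is a cantilever built in at A.
Free-end deflection of the primary structure under the applied loading (downward +):
  point load 165 at a = 3.83: Pa²(3L − a)/(6EI) = 4022/EI
Flexibility coefficient — unit upward force at B: δ_{BB} = L³/(3EI) = 32.45/EI.
The prop prevents deflection at B: R_B = δ_0/δ_{BB} = 4022/32.45 = 124 kN.
Moment equilibrium about A: M_A = Σ(load moments about A) − R_B·L = 632 − 124×4.6 = 61.75 kN·m.

M_A = 61.75 kN·m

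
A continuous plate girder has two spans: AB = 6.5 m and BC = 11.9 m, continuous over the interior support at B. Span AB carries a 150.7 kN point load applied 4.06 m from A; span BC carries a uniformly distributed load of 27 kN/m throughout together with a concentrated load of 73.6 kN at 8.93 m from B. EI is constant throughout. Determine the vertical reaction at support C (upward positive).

R_C = 178.8 kN

Take M_B as the redundant. Released structure: two simple spans AB and BC with a hinge at B.
Discontinuity in slope at B on the released structure — sum the simple-span end rotations:
  span AB: point load 150.7 at a = 4.06: Pab(L + a)/(6LEI) = 404.2/EI
  span BC: UDL 27: wL³/(24EI) = 1896/EI
  span BC: point load 73.6 at a = 8.93: Pab(L + b)/(6LEI) = 406.5/EI
  relative rotation θ_0 = (404.2 + 2302)/EI = 2707/EI
A unit hogging moment at B produces rotation L₁/(3EI) + L₂/(3EI) = 6.133/EI.
Slope continuity at B: θ_0 = M_B·6.133/EI, so M_B = 2707/6.133 = 441.3 kN·m (hogging).
Span BC, ΣM about C: R_B^{BC}·11.9 = 2130 + 441.3, so R_B^{BC} = 216.1 kN and R_C = 394.9 − 216.1 = 178.8 kN.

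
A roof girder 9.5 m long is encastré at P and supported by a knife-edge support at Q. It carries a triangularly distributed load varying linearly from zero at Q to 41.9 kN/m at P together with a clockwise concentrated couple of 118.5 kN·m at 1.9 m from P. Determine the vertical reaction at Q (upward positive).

Choose R_Q as the redundant. The primary structure is the cantilever fixed at P.
Free-end deflection of the primary structure under the applied loading (downward +):
  triangular load, peak 41.9 at the fixed end: w₀L⁴/(30EI) = 11376/EI
  clockwise couple 118.5 at a = 1.9: M₀a(2L − a)/(2EI) = 1925/EI
  δ_0 = 13301/EI
Flexibility coefficient — unit upward force at Q: δ_{QQ} = L³/(3EI) = 285.8/EI.
The prop prevents deflection at Q: R_Q = δ_0/δ_{QQ} = 13301/285.8 = 46.54 kN.

R_Q = 46.54 kN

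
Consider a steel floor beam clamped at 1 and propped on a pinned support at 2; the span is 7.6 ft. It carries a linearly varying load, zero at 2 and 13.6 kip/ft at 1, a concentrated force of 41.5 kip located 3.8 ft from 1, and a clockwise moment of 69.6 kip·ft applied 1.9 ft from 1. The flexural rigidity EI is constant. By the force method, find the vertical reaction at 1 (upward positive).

R_1 = 63.87 kip

Remove the prop at 2; the released (primary) structure is a cantilever built in at 1.
Primary-structure tip deflection at 2 by superposition:
  triangular load, peak 13.6 at the fixed end: w₀L⁴/(30EI) = 1512/EI
  point load 41.5 at a = 3.8: Pa²(3L − a)/(6EI) = 1898/EI
  clockwise couple 69.6 at a = 1.9: M₀a(2L − a)/(2EI) = 879.4/EI
  δ_0 = 4289/EI
Tip deflection under a unit load at 2: L³/(3EI) = 146.3/EI.
Compatibility at 2: δ_0 − R_2·δ_{22} = 0, so R_2 = 4289/146.3 = 29.31 kip.
Vertical equilibrium: R_1 = ΣP − R_2 = 93.18 − 29.31 = 63.87 kip.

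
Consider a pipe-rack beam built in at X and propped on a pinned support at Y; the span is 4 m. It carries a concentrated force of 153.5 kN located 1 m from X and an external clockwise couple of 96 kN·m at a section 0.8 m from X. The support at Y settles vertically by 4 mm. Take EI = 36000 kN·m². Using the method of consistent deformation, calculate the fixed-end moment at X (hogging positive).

M_X = 171.9 kN·m

Release the roller at Y. Primary structure: cantilever fixed at X.
Free-end deflection of the primary structure under the applied loading (downward +):
  point load 153.5 at a = 1: Pa²(3L − a)/(6EI) = 281.4/EI
  clockwise couple 96 at a = 0.8: M₀a(2L − a)/(2EI) = 276.5/EI
  δ_0 = 557.9/EI
Flexibility coefficient — unit upward force at Y: δ_{YY} = L³/(3EI) = 21.33/EI.
With EI = 36000 kN·m²: δ_0 = 0.015497 m and δ_{YY} = 0.000593 m/kN.
Compatibility — the beam at Y must follow the support down by 0.004 m: δ_0 − R_Y·δ_{YY} = 0.004, so R_Y = (0.015497 − 0.004)/0.000593 = 19.4 kN.
Moment equilibrium about X: M_X = Σ(load moments about X) − R_Y·L = 249.5 − 19.4×4 = 171.9 kN·m.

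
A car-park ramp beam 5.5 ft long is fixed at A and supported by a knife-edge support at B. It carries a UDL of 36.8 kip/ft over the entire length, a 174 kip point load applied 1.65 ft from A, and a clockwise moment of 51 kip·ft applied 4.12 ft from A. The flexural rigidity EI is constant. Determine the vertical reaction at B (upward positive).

R_B = 110.1 kip

Release the roller at B. Primary structure: cantilever fixed at A.
Free-end deflection of the primary structure under the applied loading (downward +):
  UDL 36.8: wL⁴/(8EI) = 4209/EI
  point load 174 at a = 1.65: Pa²(3L − a)/(6EI) = 1172/EI
  clockwise couple 51 at a = 4.12: M₀a(2L − a)/(2EI) = 722.8/EI
  δ_0 = 6105/EI
Flexibility coefficient — unit upward force at B: δ_{BB} = L³/(3EI) = 55.46/EI.
Compatibility at B: δ_0 − R_B·δ_{BB} = 0, so R_B = 6105/55.46 = 110.1 kip.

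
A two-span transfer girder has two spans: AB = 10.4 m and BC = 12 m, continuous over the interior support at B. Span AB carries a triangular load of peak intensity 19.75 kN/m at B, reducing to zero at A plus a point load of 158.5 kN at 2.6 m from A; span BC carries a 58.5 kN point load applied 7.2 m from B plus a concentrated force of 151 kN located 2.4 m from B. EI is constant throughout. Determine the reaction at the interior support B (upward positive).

Take M_B as the redundant. Released structure: two simple spans AB and BC with a hinge at B.
End slopes at the hinge B, treating each span as simply supported:
  span AB: triangular load, peak 19.75: w₀L³/(45EI) = 493.7/EI
  span AB: point load 158.5 at a = 2.6: Pab(L + a)/(6LEI) = 669.7/EI
  span BC: point load 58.5 at a = 7.2: Pab(L + b)/(6LEI) = 471.7/EI
  span BC: point load 151 at a = 2.4: Pab(L + b)/(6LEI) = 1044/EI
  relative rotation θ_0 = (1163 + 1515)/EI = 2679/EI
A unit hogging moment at B produces rotation L₁/(3EI) + L₂/(3EI) = 7.467/EI.
Slope continuity at B: θ_0 = M_B·7.467/EI, so M_B = 2679/7.467 = 358.8 kN·m (hogging).
Span AB, ΣM about A with M_B applied at B: R_B^{AB}·10.4 = 1124 + 358.8, so R_B^{AB} = 142.6 kN and R_A = 261.2 − 142.6 = 118.6 kN.
Span BC, ΣM about C: R_B^{BC}·12 = 1730 + 358.8, so R_B^{BC} = 174.1 kN and R_C = 209.5 − 174.1 = 35.4 kN.
R_B = 142.6 + 174.1 = 316.7 kN.

R_B = 316.7 kN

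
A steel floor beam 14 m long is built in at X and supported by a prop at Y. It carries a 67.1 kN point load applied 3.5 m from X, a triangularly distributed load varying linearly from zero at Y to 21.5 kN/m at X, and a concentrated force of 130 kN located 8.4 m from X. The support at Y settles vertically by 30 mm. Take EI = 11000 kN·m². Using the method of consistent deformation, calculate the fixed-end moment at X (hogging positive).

Remove the prop at Y; the released (primary) structure is a cantilever built in at X.
Primary-structure tip deflection at Y by superposition:
  point load 67.1 at a = 3.5: Pa²(3L − a)/(6EI) = 5274/EI
  triangular load, peak 21.5 at the fixed end: w₀L⁴/(30EI) = 27531/EI
  point load 130 at a = 8.4: Pa²(3L − a)/(6EI) = 51368/EI
  δ_0 = 84173/EI
Flexibility coefficient — unit upward force at Y: δ_{YY} = L³/(3EI) = 914.7/EI.
With EI = 11000 kN·m²: δ_0 = 7.6521 m and δ_{YY} = 0.083152 m/kN.
Compatibility — the beam at Y must follow the support down by 0.03 m: δ_0 − R_Y·δ_{YY} = 0.03, so R_Y = (7.6521 − 0.03)/0.083152 = 91.67 kN.
Moment equilibrium about X: M_X = Σ(load moments about X) − R_Y·L = 2029 − 91.67×14 = 745.9 kN·m.

M_X = 745.9 kN·m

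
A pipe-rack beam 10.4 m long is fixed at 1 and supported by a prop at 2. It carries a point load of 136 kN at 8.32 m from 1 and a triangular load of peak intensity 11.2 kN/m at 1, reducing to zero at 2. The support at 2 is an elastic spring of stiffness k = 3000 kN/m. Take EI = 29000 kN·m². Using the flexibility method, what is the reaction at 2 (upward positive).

R_2 = 104.7 kN

Remove the prop at 2; the released (primary) structure is a cantilever built in at 1.
Primary-structure tip deflection at 2 by superposition:
  point load 136 at a = 8.32: Pa²(3L − a)/(6EI) = 35900/EI
  triangular load, peak 11.2 at the fixed end: w₀L⁴/(30EI) = 4367/EI
  δ_0 = 40267/EI
Tip deflection under a unit load at 2: L³/(3EI) = 375/EI.
With EI = 29000 kN·m²: δ_0 = 1.3885 m and δ_{22} = 0.012929 m/kN.
Compatibility — the spring shortens by R_2/k under the reaction it provides: δ_0 − R_2·δ_{22} = R_2/k. With 1/k = 0.000333 m/kN, R_2 = δ_0 / (δ_{22} + 1/k) = 1.3885 / (0.012929 + 0.000333) = 104.7 kN.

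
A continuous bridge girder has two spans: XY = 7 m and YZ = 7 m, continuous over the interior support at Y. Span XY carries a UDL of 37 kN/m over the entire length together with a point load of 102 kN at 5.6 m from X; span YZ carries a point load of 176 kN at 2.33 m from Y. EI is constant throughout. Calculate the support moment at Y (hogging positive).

Insert a hinge at Y; M_Y is the redundant, and each span becomes simply supported.
Discontinuity in slope at Y on the released structure — sum the simple-span end rotations:
  span XY: UDL 37: wL³/(24EI) = 528.8/EI
  span XY: point load 102 at a = 5.6: Pab(L + a)/(6LEI) = 239.9/EI
  span YZ: point load 176 at a = 2.33: Pab(L + b)/(6LEI) = 532.1/EI
  relative rotation θ_0 = (768.7 + 532.1)/EI = 1301/EI
A unit hogging moment at Y produces rotation L₁/(3EI) + L₂/(3EI) = 4.667/EI.
Compatibility: M_Y·(L₁+L₂)/(3EI) = θ_0, giving M_Y = 278.7 kN·m (hogging).

M_Y = 278.7 kN·m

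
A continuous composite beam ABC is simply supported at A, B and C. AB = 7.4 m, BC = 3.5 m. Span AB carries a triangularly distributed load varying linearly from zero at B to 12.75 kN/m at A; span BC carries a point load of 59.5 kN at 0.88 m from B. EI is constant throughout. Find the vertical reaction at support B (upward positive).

Take M_B as the redundant. Released structure: two simple spans AB and BC with a hinge at B.
End slopes at the hinge B, treating each span as simply supported:
  span AB: triangular load, peak 12.75: 7w₀L³/(360EI) = 100.5/EI
  span BC: point load 59.5 at a = 0.88: Pab(L + b)/(6LEI) = 39.98/EI
  relative rotation θ_0 = (100.5 + 39.98)/EI = 140.4/EI
A unit hogging moment at B produces rotation L₁/(3EI) + L₂/(3EI) = 3.633/EI.
Compatibility: M_B·(L₁+L₂)/(3EI) = θ_0, giving M_B = 38.65 kN·m (hogging).
Span AB, ΣM about A with M_B applied at B: R_B^{AB}·7.4 = 116.4 + 38.65, so R_B^{AB} = 20.95 kN and R_A = 47.17 − 20.95 = 26.23 kN.
Span BC, ΣM about C: R_B^{BC}·3.5 = 155.9 + 38.65, so R_B^{BC} = 55.58 kN and R_C = 59.5 − 55.58 = 3.916 kN.
R_B = 20.95 + 55.58 = 76.53 kN.

R_B = 76.53 kN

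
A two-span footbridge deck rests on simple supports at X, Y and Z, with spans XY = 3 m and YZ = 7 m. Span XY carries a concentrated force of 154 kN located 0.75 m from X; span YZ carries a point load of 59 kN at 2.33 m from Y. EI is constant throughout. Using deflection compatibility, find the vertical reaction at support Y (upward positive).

Insert a hinge at Y; M_Y is the redundant, and each span becomes simply supported.
Discontinuity in slope at Y on the released structure — sum the simple-span end rotations:
  span XY: point load 154 at a = 0.75: Pab(L + a)/(6LEI) = 54.14/EI
  span YZ: point load 59 at a = 2.33: Pab(L + b)/(6LEI) = 178.4/EI
  relative rotation θ_0 = (54.14 + 178.4)/EI = 232.5/EI
A unit hogging moment at Y produces rotation L₁/(3EI) + L₂/(3EI) = 3.333/EI.
Slope continuity at Y: θ_0 = M_Y·3.333/EI, so M_Y = 232.5/3.333 = 69.76 kN·m (hogging).
Span XY, ΣM about X with M_Y applied at Y: R_Y^{XY}·3 = 115.5 + 69.76, so R_Y^{XY} = 61.75 kN and R_X = 154 − 61.75 = 92.25 kN.
Span YZ, ΣM about Z: R_Y^{YZ}·7 = 275.5 + 69.76, so R_Y^{YZ} = 49.33 kN and R_Z = 59 − 49.33 = 9.673 kN.
R_Y = 61.75 + 49.33 = 111.1 kN.

R_Y = 111.1 kN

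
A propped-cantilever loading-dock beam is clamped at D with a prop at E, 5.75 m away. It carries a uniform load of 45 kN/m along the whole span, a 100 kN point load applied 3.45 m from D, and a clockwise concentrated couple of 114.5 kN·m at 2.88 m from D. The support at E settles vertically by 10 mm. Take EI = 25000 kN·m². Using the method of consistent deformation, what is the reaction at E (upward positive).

Release the roller at E. Primary structure: cantilever fixed at D.
Free-end deflection of the primary structure under the applied loading (downward +):
  UDL 45: wL⁴/(8EI) = 6149/EI
  point load 100 at a = 3.45: Pa²(3L − a)/(6EI) = 2738/EI
  clockwise couple 114.5 at a = 2.88: M₀a(2L − a)/(2EI) = 1421/EI
  δ_0 = 10308/EI
Tip deflection under a unit load at E: L³/(3EI) = 63.37/EI.
With EI = 25000 kN·m²: δ_0 = 0.41231 m and δ_{EE} = 0.002535 m/kN.
Compatibility — the beam at E must follow the support down by 0.01 m: δ_0 − R_E·δ_{EE} = 0.01, so R_E = (0.41231 − 0.01)/0.002535 = 158.7 kN.

R_E = 158.7 kN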